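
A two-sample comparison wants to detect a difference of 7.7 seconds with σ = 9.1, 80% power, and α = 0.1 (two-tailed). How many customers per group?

n per group = 2(z_α/2 + z_β)²σ²/d² = 2×(1.645 + 0.84)²×9.1²/7.7² = 17.2 → n = 18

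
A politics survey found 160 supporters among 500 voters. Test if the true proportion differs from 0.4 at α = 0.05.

p̂ = 0.32, p₀ = 0.4. z = (p̂ - p₀)/√(p₀(1-p₀)/n) = -3.651. Critical: ±1.96. Reject H₀.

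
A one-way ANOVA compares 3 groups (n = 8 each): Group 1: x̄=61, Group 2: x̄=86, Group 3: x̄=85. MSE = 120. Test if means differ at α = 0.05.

Grand mean = 77.33. SS_between = 3205.33, MS_between = 1602.67. F = 13.356, F_crit ≈ 3.467. Reject H₀.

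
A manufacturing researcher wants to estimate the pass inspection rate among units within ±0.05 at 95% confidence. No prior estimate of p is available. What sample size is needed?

Conservative approach: use p = 0.5 (maximizes p(1-p) = 0.25). n = z²(0.25)/E² = 1.96²×0.25/0.05² = 384.2 → n = 385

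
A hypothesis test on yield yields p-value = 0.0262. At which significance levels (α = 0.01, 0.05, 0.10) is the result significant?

p = 0.0262. Significant at: α = 0.05, 0.1.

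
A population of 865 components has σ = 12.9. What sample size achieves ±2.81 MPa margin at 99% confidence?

Without FPC: n₀ = (2.576×12.9/2.81)² = 139.849. With FPC: n = n₀N/(n₀+N-1) = 120.5 → n = 121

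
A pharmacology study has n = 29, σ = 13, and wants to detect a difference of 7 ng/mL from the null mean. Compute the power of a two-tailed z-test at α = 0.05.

SE = σ/√n = 13/√29 = 2.414. Non-centrality λ = d/SE = 7/2.414 = 2.9. Power ≈ Φ(λ - z_{α/2}) = Φ(2.9 - 1.96) = Φ(0.94) = 0.826.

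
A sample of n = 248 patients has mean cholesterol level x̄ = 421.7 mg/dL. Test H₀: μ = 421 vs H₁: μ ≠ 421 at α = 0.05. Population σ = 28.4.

z = (x̄ - μ₀)/(σ/√n) = (421.7 - 421)/(28.4/√248) = 0.388. Critical value: ±1.96. Since |0.388| ≤ 1.96, Fail to reject H₀.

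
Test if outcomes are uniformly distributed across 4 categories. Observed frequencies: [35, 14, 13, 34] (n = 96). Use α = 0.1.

Expected = 24 each. χ² = Σ(O-E)²/E = 18.417. df = 3, critical value = 6.251. Reject H₀.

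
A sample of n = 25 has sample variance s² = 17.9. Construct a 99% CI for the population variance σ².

df = 24. χ²_{0.005} = 45.559, χ²_{0.995} = 9.886. CI for σ² = ((n-1)s²/χ²_{α/2}, (n-1)s²/χ²_{1-α/2}) = (24·17.9/45.559, 24·17.9/9.886) = (9.43, 43.46)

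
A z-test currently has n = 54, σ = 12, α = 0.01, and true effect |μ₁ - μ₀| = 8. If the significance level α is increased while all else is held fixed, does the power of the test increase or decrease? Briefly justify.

Power increases: a larger α lowers the critical value, so more of the H₁ sampling distribution falls in the rejection region.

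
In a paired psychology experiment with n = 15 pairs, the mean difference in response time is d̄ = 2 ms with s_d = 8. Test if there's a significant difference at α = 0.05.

t = d̄/(s_d/√n) = 2/(8/√15) = 0.968. df = 14, critical t = ±2.145. Fail to reject H₀.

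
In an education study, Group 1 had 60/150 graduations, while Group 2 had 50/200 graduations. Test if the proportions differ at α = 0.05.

p̂₁ = 0.4, p̂₂ = 0.25, pooled p̂ = 0.314. z = 2.991. Critical: ±1.96. Reject H₀.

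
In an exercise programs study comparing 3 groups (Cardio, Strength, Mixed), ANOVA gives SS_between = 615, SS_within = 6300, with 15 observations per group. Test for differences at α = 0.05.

df_between = 2, df_within = 42. F = MS_between/MS_within = 307.5/150.0 = 2.05. F_crit ≈ 3.22. Fail to reject H₀.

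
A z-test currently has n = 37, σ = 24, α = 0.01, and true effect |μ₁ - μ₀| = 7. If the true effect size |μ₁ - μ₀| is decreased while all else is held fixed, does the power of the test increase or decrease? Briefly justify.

Power decreases: a smaller true effect decreases the non-centrality λ = |μ₁ - μ₀|/(σ/√n).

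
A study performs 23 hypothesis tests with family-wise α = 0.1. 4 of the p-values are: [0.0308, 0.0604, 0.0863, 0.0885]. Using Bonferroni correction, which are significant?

Bonferroni α = 0.1/23 = 0.00435. None of the given p-values are significant.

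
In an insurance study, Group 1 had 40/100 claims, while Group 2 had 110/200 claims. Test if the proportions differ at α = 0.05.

p̂₁ = 0.4, p̂₂ = 0.55, pooled p̂ = 0.5. z = -2.449. Critical: ±1.96. Reject H₀.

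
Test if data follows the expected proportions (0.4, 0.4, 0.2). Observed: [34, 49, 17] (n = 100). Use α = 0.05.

Expected: [40.0, 40.0, 20.0]. χ² = 3.375. df = 2, critical = 5.991. Fail to reject H₀.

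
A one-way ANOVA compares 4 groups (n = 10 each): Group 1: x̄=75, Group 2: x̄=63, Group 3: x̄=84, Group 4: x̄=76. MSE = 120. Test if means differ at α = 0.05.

Grand mean = 74.5. SS_between = 2250.0, MS_between = 750.0. F = 6.25, F_crit ≈ 2.866. Reject H₀.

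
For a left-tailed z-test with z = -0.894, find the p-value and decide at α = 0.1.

p = P(Z < -0.894) = Φ(-0.894) ≈ 0.1857. Since p ≥ 0.1, fail to reject H₀ (not significant) at α = 0.1.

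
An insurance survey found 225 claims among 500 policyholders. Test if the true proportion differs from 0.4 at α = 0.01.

p̂ = 0.45, p₀ = 0.4. z = (p̂ - p₀)/√(p₀(1-p₀)/n) = 2.282. Critical: ±2.576. Fail to reject H₀.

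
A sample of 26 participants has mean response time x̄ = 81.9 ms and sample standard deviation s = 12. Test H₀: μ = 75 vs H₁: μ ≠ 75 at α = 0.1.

t = (x̄ - μ₀)/(s/√n) = (81.9 - 75)/(12/√26) = 2.932. df = 25, critical t = ±1.708. Reject H₀.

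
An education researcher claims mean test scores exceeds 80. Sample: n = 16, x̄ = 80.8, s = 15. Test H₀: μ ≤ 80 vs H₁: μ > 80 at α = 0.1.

t = (80.8 - 80)/(15/√16) = 0.213, df = 15. Critical t = 1.341. Fail to reject H₀.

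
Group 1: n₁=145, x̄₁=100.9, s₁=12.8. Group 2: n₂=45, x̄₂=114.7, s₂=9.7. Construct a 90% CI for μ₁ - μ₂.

Difference = -13.8. SE = √(12.8²/145 + 9.7²/45) = 1.795. CI = (-16.75, -10.85)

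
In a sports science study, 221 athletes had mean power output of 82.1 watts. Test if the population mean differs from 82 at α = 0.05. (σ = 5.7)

z = (x̄ - μ₀)/(σ/√n) = (82.1 - 82)/(5.7/√221) = 0.261. Critical value: ±1.96. Since |0.261| ≤ 1.96, Fail to reject H₀.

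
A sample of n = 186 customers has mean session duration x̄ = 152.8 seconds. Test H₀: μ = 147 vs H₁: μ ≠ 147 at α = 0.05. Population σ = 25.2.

z = (x̄ - μ₀)/(σ/√n) = (152.8 - 147)/(25.2/√186) = 3.139. Critical value: ±1.96. Since |3.139| > 1.96, Reject H₀.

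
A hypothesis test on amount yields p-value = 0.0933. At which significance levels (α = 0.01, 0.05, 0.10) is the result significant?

p = 0.0933. Significant at: α = 0.1.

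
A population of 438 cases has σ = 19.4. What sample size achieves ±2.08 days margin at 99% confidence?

Without FPC: n₀ = (2.576×19.4/2.08)² = 577.256. With FPC: n = n₀N/(n₀+N-1) = 249.3 → n = 250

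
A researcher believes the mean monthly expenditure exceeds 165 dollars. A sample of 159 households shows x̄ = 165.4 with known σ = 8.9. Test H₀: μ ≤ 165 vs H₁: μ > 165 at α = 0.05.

z = 0.567. Critical value: 1.645. Fail to reject H₀.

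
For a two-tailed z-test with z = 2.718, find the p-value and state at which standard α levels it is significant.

p = 2·P(Z > |2.718|) = 2·(1 - Φ(2.718)) ≈ 0.0066. Significant at α = 0.1; Significant at α = 0.05; Significant at α = 0.01.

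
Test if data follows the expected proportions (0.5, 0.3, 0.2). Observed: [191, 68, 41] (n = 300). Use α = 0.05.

Expected: [150.0, 90.0, 60.0]. χ² = 22.601. df = 2, critical = 5.991. Reject H₀.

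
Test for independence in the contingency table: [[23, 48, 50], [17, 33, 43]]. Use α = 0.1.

χ² = 0.551. df = 2, critical = 4.605. Fail to reject H₀. No evidence of dependence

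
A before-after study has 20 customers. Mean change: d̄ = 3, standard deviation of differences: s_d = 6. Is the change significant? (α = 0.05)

t = d̄/(s_d/√n) = 3/(6/√20) = 2.236. df = 19, critical t = ±2.093. Reject H₀.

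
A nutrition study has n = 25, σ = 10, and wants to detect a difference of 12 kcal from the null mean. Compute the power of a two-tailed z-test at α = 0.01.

SE = σ/√n = 10/√25 = 2.0. Non-centrality λ = d/SE = 12/2.0 = 6.0. Power ≈ Φ(λ - z_{α/2}) = Φ(6.0 - 2.576) = Φ(3.424) = 1.0.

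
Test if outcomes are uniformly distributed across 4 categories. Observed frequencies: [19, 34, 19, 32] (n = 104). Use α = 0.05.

Expected = 26 each. χ² = Σ(O-E)²/E = 7.615. df = 3, critical value = 7.815. Fail to reject H₀.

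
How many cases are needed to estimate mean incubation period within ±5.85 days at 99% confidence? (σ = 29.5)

n = (z*σ/E)² = (2.576×29.5/5.85)² = 168.7 → n = 169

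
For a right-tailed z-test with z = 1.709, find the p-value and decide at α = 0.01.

p = P(Z > 1.709) = 1 - Φ(1.709) ≈ 0.0437. Since p ≥ 0.01, fail to reject H₀ (not significant) at α = 0.01.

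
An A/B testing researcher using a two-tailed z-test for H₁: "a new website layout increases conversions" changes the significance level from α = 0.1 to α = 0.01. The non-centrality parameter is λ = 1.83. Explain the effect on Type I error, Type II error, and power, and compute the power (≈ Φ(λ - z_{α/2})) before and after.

Decreasing α from 0.1 to 0.01:
• Type I error rate decreases (α is the Type I rate by definition).
• Critical value moves from z_{α/2} = 1.645 to 2.576, so power = Φ(λ - z_{α/2}) goes from Φ(1.83 - 1.645) = 0.573 to Φ(1.83 - 2.576) = 0.228.
• Type II error rate β = 1 - power therefore increases (0.427 → 0.772).
Appropriate when false positives are costly — here, rolling out a layout that doesn't actually help — wasted engineering effort.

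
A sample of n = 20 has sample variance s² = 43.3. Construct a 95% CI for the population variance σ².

df = 19. χ²_{0.025} = 32.852, χ²_{0.975} = 8.907. CI for σ² = ((n-1)s²/χ²_{α/2}, (n-1)s²/χ²_{1-α/2}) = (19·43.3/32.852, 19·43.3/8.907) = (25.04, 92.37)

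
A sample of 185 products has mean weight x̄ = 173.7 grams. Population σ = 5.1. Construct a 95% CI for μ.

CI = x̄ ± z*(σ/√n) = 173.7 ± 1.96(5.1/√185) = 173.7 ± 0.73 = (172.97, 174.43)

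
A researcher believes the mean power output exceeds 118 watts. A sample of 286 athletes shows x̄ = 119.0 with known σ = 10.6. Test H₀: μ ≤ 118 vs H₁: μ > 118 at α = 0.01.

z = 1.595. Critical value: 2.33. Fail to reject H₀.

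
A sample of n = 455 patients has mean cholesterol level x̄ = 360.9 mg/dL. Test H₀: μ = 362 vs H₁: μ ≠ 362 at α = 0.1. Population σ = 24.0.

z = (x̄ - μ₀)/(σ/√n) = (360.9 - 362)/(24.0/√455) = -0.978. Critical value: ±1.645. Since |-0.978| ≤ 1.645, Fail to reject H₀.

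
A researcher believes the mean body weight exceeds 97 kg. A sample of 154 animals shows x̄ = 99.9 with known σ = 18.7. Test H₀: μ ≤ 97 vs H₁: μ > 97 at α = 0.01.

z = 1.924. Critical value: 2.33. Fail to reject H₀.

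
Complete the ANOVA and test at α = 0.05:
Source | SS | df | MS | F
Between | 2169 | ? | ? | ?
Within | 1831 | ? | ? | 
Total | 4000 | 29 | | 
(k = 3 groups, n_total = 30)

df_between = 2, df_within = 27. MS_between = 1084.5, MS_within = 67.81. F = 15.992, F_crit ≈ 3.354. Reject H₀.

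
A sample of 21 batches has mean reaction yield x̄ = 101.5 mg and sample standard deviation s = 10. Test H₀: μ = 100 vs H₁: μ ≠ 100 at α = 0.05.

t = (x̄ - μ₀)/(s/√n) = (101.5 - 100)/(10/√21) = 0.687. df = 20, critical t = ±2.086. Fail to reject H₀.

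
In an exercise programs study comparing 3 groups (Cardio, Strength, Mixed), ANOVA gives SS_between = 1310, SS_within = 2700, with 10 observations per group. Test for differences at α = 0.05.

df_between = 2, df_within = 27. F = MS_between/MS_within = 655.0/100.0 = 6.55. F_crit ≈ 3.354. Reject H₀. At least one mean differs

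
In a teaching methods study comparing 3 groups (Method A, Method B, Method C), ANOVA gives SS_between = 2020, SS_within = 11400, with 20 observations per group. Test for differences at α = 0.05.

df_between = 2, df_within = 57. F = MS_between/MS_within = 1010.0/200.0 = 5.05. F_crit ≈ 3.159. Reject H₀. At least one mean differs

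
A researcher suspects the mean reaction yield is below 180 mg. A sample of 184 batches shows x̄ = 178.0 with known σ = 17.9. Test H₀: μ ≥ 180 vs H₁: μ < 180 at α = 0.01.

z = -1.516. Critical value: -2.33. Fail to reject H₀.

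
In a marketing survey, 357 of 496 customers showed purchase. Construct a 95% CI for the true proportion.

p̂ = 0.72. CI = p̂ ± z*√(p̂(1-p̂)/n) = (0.68, 0.759)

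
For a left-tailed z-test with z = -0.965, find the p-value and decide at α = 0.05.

p = P(Z < -0.965) = Φ(-0.965) ≈ 0.1673. Since p ≥ 0.05, fail to reject H₀ (not significant) at α = 0.05.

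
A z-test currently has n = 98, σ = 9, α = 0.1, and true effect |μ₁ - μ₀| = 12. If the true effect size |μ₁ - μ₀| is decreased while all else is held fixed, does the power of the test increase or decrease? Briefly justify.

Power decreases: a smaller true effect decreases the non-centrality λ = |μ₁ - μ₀|/(σ/√n).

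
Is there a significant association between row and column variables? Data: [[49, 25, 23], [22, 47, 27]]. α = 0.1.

χ² = 17.305. df = 2, critical = 4.605. Reject H₀. Variables are dependent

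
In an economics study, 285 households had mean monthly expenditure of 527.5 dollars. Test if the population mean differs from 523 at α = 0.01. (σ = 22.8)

z = (x̄ - μ₀)/(σ/√n) = (527.5 - 523)/(22.8/√285) = 3.332. Critical value: ±2.576. Since |3.332| > 2.576, Reject H₀.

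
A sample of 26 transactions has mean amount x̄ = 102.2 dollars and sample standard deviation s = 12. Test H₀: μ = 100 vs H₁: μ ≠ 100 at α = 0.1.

t = (x̄ - μ₀)/(s/√n) = (102.2 - 100)/(12/√26) = 0.935. df = 25, critical t = ±1.708. Fail to reject H₀.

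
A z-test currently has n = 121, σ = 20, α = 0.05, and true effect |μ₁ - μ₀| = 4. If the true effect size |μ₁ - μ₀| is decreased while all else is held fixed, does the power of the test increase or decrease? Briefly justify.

Power decreases: a smaller true effect decreases the non-centrality λ = |μ₁ - μ₀|/(σ/√n).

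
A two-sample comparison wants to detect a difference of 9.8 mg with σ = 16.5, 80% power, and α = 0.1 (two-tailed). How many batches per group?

n per group = 2(z_α/2 + z_β)²σ²/d² = 2×(1.645 + 0.84)²×16.5²/9.8² = 35.01 → n = 36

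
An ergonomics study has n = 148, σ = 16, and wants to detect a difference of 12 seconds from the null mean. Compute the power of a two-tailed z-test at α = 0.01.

SE = σ/√n = 16/√148 = 1.315. Non-centrality λ = d/SE = 12/1.315 = 9.124. Power ≈ Φ(λ - z_{α/2}) = Φ(9.124 - 2.576) = Φ(6.548) = 1.0.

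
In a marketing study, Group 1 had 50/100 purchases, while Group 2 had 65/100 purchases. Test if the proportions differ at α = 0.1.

p̂₁ = 0.5, p̂₂ = 0.65, pooled p̂ = 0.575. z = -2.146. Critical: ±1.645. Reject H₀.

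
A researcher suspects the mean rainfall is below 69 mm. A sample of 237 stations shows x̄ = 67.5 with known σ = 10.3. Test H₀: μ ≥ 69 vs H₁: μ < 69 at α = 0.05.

z = -2.242. Critical value: -1.645. Reject H₀.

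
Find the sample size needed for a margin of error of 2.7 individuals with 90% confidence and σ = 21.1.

n = (z*σ/E)² = (1.645×21.1/2.7)² = 165.3 → n = 166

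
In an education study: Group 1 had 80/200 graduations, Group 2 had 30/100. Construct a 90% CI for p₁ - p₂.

p̂₁ = 0.4, p̂₂ = 0.3. Difference = 0.1. CI = (0.006, 0.194)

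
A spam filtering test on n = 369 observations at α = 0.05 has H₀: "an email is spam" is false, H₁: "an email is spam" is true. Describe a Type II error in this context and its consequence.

Type II error: failing to reject H₀ when it is false — concluding that an email is spam is not supported when in fact it is. Consequence: a spam email lands in the inbox.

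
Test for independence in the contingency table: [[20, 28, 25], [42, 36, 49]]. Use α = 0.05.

χ² = 2.168. df = 2, critical = 5.991. Fail to reject H₀. No evidence of dependence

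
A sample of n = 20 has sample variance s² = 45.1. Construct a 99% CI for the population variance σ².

df = 19. χ²_{0.005} = 38.582, χ²_{0.995} = 6.844. CI for σ² = ((n-1)s²/χ²_{α/2}, (n-1)s²/χ²_{1-α/2}) = (19·45.1/38.582, 19·45.1/6.844) = (22.21, 125.2)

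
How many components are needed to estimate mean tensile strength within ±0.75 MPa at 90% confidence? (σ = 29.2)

n = (z*σ/E)² = (1.645×29.2/0.75)² = 4101.8 → n = 4102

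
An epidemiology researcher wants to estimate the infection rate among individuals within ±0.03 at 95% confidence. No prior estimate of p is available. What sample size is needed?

Conservative approach: use p = 0.5 (maximizes p(1-p) = 0.25). n = z²(0.25)/E² = 1.96²×0.25/0.03² = 1067.1 → n = 1068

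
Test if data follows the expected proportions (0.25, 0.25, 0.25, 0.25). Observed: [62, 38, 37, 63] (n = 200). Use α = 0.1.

Expected: [50.0, 50.0, 50.0, 50.0]. χ² = 12.52. df = 3, critical = 6.251. Reject H₀.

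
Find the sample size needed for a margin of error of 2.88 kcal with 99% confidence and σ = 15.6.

n = (z*σ/E)² = (2.576×15.6/2.88)² = 194.7 → n = 195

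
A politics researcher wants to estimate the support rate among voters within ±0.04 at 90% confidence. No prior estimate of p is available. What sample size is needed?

Conservative approach: use p = 0.5 (maximizes p(1-p) = 0.25). n = z²(0.25)/E² = 1.645²×0.25/0.04² = 422.8 → n = 423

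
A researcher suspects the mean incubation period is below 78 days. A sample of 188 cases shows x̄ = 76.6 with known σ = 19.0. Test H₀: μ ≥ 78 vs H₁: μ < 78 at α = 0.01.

z = -1.01. Critical value: -2.33. Fail to reject H₀.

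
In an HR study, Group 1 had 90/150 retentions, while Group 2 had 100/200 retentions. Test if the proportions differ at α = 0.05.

p̂₁ = 0.6, p̂₂ = 0.5, pooled p̂ = 0.543. z = 1.858. Critical: ±1.96. Fail to reject H₀.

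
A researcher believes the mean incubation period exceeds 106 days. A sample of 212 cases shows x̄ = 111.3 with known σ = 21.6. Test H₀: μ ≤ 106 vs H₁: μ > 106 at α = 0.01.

z = 3.573. Critical value: 2.33. Reject H₀.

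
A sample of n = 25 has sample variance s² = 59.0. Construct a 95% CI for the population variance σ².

df = 24. χ²_{0.025} = 39.364, χ²_{0.975} = 12.401. CI for σ² = ((n-1)s²/χ²_{α/2}, (n-1)s²/χ²_{1-α/2}) = (24·59.0/39.364, 24·59.0/12.401) = (35.97, 114.18)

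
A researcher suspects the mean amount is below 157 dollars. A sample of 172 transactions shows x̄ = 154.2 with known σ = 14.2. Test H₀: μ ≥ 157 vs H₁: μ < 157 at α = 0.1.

z = -2.586. Critical value: -1.28. Reject H₀.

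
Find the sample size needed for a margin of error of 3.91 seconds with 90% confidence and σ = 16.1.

n = (z*σ/E)² = (1.645×16.1/3.91)² = 45.9 → n = 46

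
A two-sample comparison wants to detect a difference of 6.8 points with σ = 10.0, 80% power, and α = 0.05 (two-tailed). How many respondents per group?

n per group = 2(z_α/2 + z_β)²σ²/d² = 2×(1.96 + 0.84)²×10.0²/6.8² = 33.9 → n = 34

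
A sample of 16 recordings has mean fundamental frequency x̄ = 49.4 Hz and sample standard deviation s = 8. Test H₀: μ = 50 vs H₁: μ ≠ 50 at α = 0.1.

t = (x̄ - μ₀)/(s/√n) = (49.4 - 50)/(8/√16) = -0.3. df = 15, critical t = ±1.753. Fail to reject H₀.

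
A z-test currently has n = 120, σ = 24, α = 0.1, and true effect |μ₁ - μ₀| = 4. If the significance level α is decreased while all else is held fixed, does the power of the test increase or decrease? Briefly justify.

Power decreases: a smaller α raises the critical value, so less of the H₁ sampling distribution falls in the rejection region.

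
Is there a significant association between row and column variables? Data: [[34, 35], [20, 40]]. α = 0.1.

χ² = 3.351. df = 1, critical = 2.706. Reject H₀. Variables are dependent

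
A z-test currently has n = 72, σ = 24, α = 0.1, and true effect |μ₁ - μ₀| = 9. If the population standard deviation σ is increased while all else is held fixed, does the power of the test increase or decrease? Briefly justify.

Power decreases: a larger σ inflates the standard error σ/√n, pulling the sampling distribution under H₁ back toward the critical value.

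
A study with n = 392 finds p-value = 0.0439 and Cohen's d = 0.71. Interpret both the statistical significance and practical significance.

Statistically significant (p = 0.0439 < 0.05). Cohen's d = 0.71 indicates a medium effect size. Both statistical and practical significance should be considered.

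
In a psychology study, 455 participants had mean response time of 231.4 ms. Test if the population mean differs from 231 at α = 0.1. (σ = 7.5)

z = (x̄ - μ₀)/(σ/√n) = (231.4 - 231)/(7.5/√455) = 1.138. Critical value: ±1.645. Since |1.138| ≤ 1.645, Fail to reject H₀.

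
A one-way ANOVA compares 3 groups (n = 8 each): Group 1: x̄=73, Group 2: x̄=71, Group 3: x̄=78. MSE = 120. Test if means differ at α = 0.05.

Grand mean = 74.0. SS_between = 208.0, MS_between = 104.0. F = 0.867, F_crit ≈ 3.467. Fail to reject H₀.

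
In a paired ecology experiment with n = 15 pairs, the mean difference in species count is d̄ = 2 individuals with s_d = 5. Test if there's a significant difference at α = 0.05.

t = d̄/(s_d/√n) = 2/(5/√15) = 1.549. df = 14, critical t = ±2.145. Fail to reject H₀.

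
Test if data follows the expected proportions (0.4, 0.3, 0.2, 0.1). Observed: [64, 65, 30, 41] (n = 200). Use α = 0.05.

Expected: [80.0, 60.0, 40.0, 20.0]. χ² = 28.167. df = 3, critical = 7.815. Reject H₀.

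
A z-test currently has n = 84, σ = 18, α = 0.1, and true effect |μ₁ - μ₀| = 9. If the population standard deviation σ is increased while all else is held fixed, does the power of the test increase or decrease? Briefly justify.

Power decreases: a larger σ inflates the standard error σ/√n, pulling the sampling distribution under H₁ back toward the critical value.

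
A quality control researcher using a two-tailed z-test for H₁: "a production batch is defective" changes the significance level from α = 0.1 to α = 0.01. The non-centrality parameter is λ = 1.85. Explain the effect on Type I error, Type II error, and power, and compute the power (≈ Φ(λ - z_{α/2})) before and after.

Decreasing α from 0.1 to 0.01:
• Type I error rate decreases (α is the Type I rate by definition).
• Critical value moves from z_{α/2} = 1.645 to 2.576, so power = Φ(λ - z_{α/2}) goes from Φ(1.85 - 1.645) = 0.581 to Φ(1.85 - 2.576) = 0.234.
• Type II error rate β = 1 - power therefore increases (0.419 → 0.766).
Appropriate when false positives are costly — here, scrapping a good batch — wasted material and cost for no reason.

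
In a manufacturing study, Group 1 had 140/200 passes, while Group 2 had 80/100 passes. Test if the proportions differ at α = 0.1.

p̂₁ = 0.7, p̂₂ = 0.8, pooled p̂ = 0.733. z = -1.846. Critical: ±1.645. Reject H₀.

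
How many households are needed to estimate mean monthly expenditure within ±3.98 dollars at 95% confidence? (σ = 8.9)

n = (z*σ/E)² = (1.96×8.9/3.98)² = 19.2 → n = 20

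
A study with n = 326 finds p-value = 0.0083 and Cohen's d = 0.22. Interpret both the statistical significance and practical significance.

Statistically significant (p = 0.0083 < 0.05). Cohen's d = 0.22 indicates a small effect size. Both statistical and practical significance should be considered.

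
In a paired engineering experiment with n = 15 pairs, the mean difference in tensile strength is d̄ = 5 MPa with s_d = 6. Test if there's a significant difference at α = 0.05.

t = d̄/(s_d/√n) = 5/(6/√15) = 3.227. df = 14, critical t = ±2.145. Reject H₀.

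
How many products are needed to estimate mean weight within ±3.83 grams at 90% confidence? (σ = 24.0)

n = (z*σ/E)² = (1.645×24.0/3.83)² = 106.3 → n = 107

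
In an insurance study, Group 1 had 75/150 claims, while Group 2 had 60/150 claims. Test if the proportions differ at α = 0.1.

p̂₁ = 0.5, p̂₂ = 0.4, pooled p̂ = 0.45. z = 1.741. Critical: ±1.645. Reject H₀.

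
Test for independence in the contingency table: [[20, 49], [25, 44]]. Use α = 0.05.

χ² = 0.824. df = 1, critical = 3.841. Fail to reject H₀. No evidence of dependence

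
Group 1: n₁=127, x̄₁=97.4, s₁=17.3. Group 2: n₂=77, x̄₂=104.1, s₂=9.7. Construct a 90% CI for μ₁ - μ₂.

Difference = -6.7. SE = √(17.3²/127 + 9.7²/77) = 1.892. CI = (-9.81, -3.59)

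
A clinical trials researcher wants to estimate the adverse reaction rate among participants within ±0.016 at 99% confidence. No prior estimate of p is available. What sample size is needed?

Conservative approach: use p = 0.5 (maximizes p(1-p) = 0.25). n = z²(0.25)/E² = 2.576²×0.25/0.016² = 6480.3 → n = 6481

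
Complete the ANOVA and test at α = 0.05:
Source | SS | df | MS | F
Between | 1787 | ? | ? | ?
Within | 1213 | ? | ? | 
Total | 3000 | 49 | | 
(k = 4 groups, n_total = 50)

df_between = 3, df_within = 46. MS_between = 595.67, MS_within = 26.37. F = 22.589, F_crit ≈ 2.807. Reject H₀.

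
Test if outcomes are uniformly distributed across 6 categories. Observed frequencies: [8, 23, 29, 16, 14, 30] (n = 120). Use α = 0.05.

Expected = 20 each. χ² = Σ(O-E)²/E = 19.3. df = 5, critical value = 11.07. Reject H₀.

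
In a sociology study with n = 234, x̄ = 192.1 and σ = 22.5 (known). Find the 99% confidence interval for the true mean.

CI = x̄ ± z*(σ/√n) = 192.1 ± 2.576(22.5/√234) = 192.1 ± 3.79 = (188.31, 195.89)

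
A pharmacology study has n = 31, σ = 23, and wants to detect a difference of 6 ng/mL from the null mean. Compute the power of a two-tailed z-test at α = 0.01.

SE = σ/√n = 23/√31 = 4.131. Non-centrality λ = d/SE = 6/4.131 = 1.452. Power ≈ Φ(λ - z_{α/2}) = Φ(1.452 - 2.576) = Φ(-1.124) = 0.131.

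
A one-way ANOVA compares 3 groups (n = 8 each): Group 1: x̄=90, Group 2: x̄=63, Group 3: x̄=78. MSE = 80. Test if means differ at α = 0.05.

Grand mean = 77.0. SS_between = 2928.0, MS_between = 1464.0. F = 18.3, F_crit ≈ 3.467. Reject H₀.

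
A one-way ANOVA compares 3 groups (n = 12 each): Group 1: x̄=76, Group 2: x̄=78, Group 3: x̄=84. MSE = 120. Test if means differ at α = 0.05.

Grand mean = 79.33. SS_between = 416.0, MS_between = 208.0. F = 1.733, F_crit ≈ 3.285. Fail to reject H₀.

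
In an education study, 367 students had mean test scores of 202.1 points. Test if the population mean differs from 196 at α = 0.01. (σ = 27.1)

z = (x̄ - μ₀)/(σ/√n) = (202.1 - 196)/(27.1/√367) = 4.312. Critical value: ±2.576. Since |4.312| > 2.576, Reject H₀.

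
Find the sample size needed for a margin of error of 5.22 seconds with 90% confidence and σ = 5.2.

n = (z*σ/E)² = (1.645×5.2/5.22)² = 2.7 → n = 3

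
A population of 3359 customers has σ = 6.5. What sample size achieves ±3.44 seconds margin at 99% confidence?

Without FPC: n₀ = (2.576×6.5/3.44)² = 23.692. With FPC: n = n₀N/(n₀+N-1) = 23.5 → n = 24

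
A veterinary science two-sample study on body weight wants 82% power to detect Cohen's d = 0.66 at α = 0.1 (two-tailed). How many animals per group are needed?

z_{α/2} = 1.645, z_β = Φ⁻¹(0.82) = 0.915. For medium effect (d = 0.66): n per group = 2(z_{α/2} + z_β)²/d² = 2(1.645 + 0.915)²/0.66² = 30.1 → 31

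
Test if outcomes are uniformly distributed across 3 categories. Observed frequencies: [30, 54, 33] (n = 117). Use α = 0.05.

Expected = 39 each. χ² = Σ(O-E)²/E = 8.769. df = 2, critical value = 5.991. Reject H₀.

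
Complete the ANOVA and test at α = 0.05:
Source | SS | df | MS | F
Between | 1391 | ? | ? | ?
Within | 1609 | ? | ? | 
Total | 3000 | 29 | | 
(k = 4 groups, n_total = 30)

df_between = 3, df_within = 26. MS_between = 463.67, MS_within = 61.88. F = 7.492, F_crit ≈ 2.975. Reject H₀.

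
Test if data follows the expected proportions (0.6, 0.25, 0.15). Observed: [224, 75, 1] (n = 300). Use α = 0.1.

Expected: [180.0, 75.0, 45.0]. χ² = 53.778. df = 2, critical = 4.605. Reject H₀.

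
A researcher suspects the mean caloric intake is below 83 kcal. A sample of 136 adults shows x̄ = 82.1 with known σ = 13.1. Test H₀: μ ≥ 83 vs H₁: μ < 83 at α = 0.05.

z = -0.801. Critical value: -1.645. Fail to reject H₀.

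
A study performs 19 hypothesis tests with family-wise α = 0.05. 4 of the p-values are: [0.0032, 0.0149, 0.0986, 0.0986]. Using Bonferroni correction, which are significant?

Bonferroni α = 0.05/19 = 0.00263. None of the given p-values are significant.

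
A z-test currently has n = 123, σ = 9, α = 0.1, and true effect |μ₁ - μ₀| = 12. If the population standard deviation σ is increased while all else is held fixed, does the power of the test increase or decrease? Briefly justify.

Power decreases: a larger σ inflates the standard error σ/√n, pulling the sampling distribution under H₁ back toward the critical value.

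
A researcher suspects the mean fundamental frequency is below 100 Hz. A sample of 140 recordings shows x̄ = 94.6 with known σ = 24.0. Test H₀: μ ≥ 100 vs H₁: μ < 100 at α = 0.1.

z = -2.662. Critical value: -1.28. Reject H₀.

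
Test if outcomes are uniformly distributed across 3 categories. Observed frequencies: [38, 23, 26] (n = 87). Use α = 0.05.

Expected = 29 each. χ² = Σ(O-E)²/E = 4.345. df = 2, critical value = 5.991. Fail to reject H₀.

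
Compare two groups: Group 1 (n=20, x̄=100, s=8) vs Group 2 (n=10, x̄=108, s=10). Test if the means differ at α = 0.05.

Pooled sp = 8.69. t = -2.376, df = 28. Critical t = ±2.048. Reject H₀.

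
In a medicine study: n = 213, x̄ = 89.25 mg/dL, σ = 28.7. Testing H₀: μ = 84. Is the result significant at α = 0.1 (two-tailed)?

z = (89.25 - 84)/(28.7/√213) = 2.67. Since |z| > 1.645, significant at α = 0.1.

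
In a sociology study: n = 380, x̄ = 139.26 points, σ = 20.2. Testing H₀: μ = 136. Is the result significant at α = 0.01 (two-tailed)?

z = (139.26 - 136)/(20.2/√380) = 3.146. Since |z| > 2.576, significant at α = 0.01.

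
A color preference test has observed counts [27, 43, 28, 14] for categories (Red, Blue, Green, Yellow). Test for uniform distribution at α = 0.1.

Expected = 28 each. χ² = Σ(O-E)²/E = 15.071. df = 3, critical value = 6.251. Reject H₀.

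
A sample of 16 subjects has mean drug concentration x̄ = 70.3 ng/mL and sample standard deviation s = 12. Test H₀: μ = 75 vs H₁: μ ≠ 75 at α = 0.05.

t = (x̄ - μ₀)/(s/√n) = (70.3 - 75)/(12/√16) = -1.567. df = 15, critical t = ±2.131. Fail to reject H₀.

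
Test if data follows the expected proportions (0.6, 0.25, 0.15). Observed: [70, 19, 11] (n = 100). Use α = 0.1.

Expected: [60.0, 25.0, 15.0]. χ² = 4.173. df = 2, critical = 4.605. Fail to reject H₀.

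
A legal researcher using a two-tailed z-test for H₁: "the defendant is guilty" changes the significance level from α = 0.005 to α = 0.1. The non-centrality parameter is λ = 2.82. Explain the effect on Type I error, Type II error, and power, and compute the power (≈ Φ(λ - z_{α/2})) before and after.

Increasing α from 0.005 to 0.1:
• Type I error rate increases (α is the Type I rate by definition).
• Critical value moves from z_{α/2} = 2.807 to 1.645, so power = Φ(λ - z_{α/2}) goes from Φ(2.82 - 2.807) = 0.505 to Φ(2.82 - 1.645) = 0.88.
• Type II error rate β = 1 - power therefore decreases (0.495 → 0.12).
Appropriate when false negatives are costly — here, acquitting a guilty person.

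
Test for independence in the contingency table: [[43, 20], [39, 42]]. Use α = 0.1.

χ² = 5.843. df = 1, critical = 2.706. Reject H₀. Variables are dependent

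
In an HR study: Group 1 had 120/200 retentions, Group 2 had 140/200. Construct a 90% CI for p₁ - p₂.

p̂₁ = 0.6, p̂₂ = 0.7. Difference = -0.1. CI = (-0.178, -0.022)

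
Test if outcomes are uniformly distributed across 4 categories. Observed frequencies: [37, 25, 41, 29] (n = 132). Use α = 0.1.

Expected = 33 each. χ² = Σ(O-E)²/E = 4.848. df = 3, critical value = 6.251. Fail to reject H₀.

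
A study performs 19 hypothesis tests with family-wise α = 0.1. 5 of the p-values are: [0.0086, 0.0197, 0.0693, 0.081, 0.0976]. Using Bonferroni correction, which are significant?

Bonferroni α = 0.1/19 = 0.00526. None of the given p-values are significant.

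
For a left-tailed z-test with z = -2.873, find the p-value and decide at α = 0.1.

p = P(Z < -2.873) = Φ(-2.873) ≈ 0.002. Since p < 0.1, reject H₀ (significant) at α = 0.1.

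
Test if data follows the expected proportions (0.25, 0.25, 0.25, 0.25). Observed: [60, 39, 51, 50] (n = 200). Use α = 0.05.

Expected: [50.0, 50.0, 50.0, 50.0]. χ² = 4.44. df = 3, critical = 7.815. Fail to reject H₀.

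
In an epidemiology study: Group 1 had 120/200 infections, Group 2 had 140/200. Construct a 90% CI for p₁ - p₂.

p̂₁ = 0.6, p̂₂ = 0.7. Difference = -0.1. CI = (-0.178, -0.022)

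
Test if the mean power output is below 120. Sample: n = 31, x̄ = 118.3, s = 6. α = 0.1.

t = (118.3 - 120)/(6/√31) = -1.578, df = 30. Critical t = -1.31. Reject H₀.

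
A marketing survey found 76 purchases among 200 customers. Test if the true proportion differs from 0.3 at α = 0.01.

p̂ = 0.38, p₀ = 0.3. z = (p̂ - p₀)/√(p₀(1-p₀)/n) = 2.469. Critical: ±2.576. Fail to reject H₀.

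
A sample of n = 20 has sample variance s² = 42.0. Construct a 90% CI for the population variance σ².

df = 19. χ²_{0.05} = 30.144, χ²_{0.95} = 10.117. CI for σ² = ((n-1)s²/χ²_{α/2}, (n-1)s²/χ²_{1-α/2}) = (19·42.0/30.144, 19·42.0/10.117) = (26.47, 78.88)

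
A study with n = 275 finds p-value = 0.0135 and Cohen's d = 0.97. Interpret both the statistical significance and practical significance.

Statistically significant (p = 0.0135 < 0.05). Cohen's d = 0.97 indicates a large effect size. Both statistical and practical significance should be considered.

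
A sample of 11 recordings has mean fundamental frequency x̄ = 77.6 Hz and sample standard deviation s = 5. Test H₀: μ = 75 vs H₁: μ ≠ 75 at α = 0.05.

t = (x̄ - μ₀)/(s/√n) = (77.6 - 75)/(5/√11) = 1.725. df = 10, critical t = ±2.228. Fail to reject H₀.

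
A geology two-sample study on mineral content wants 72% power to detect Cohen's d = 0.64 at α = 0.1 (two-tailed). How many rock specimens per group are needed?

z_{α/2} = 1.645, z_β = Φ⁻¹(0.72) = 0.583. For medium effect (d = 0.64): n per group = 2(z_{α/2} + z_β)²/d² = 2(1.645 + 0.583)²/0.64² = 24.2 → 25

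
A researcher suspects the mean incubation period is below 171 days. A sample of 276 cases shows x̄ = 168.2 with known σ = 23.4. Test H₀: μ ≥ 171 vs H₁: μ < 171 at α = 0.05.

z = -1.988. Critical value: -1.645. Reject H₀.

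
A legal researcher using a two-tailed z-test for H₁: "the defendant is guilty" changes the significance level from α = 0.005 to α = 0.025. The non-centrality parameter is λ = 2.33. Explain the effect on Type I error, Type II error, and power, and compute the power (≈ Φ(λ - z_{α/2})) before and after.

Increasing α from 0.005 to 0.025:
• Type I error rate increases (α is the Type I rate by definition).
• Critical value moves from z_{α/2} = 2.807 to 2.241, so power = Φ(λ - z_{α/2}) goes from Φ(2.33 - 2.807) = 0.317 to Φ(2.33 - 2.241) = 0.535.
• Type II error rate β = 1 - power therefore decreases (0.683 → 0.465).
Appropriate when false negatives are costly — here, acquitting a guilty person.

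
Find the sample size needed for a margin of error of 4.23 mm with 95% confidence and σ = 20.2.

n = (z*σ/E)² = (1.96×20.2/4.23)² = 87.6 → n = 88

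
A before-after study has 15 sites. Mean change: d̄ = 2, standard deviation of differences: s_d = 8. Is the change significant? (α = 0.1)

t = d̄/(s_d/√n) = 2/(8/√15) = 0.968. df = 14, critical t = ±1.761. Fail to reject H₀.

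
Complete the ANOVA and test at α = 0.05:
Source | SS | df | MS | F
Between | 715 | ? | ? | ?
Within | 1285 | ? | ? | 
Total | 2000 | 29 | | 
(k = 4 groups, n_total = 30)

df_between = 3, df_within = 26. MS_between = 238.33, MS_within = 49.42. F = 4.822, F_crit ≈ 2.975. Reject H₀.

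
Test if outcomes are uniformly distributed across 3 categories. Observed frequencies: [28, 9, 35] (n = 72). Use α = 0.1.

Expected = 24 each. χ² = Σ(O-E)²/E = 15.083. df = 2, critical value = 4.605. Reject H₀.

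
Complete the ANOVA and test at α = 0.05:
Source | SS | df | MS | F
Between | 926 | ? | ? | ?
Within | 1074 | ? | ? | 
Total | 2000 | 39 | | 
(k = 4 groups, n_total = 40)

df_between = 3, df_within = 36. MS_between = 308.67, MS_within = 29.83. F = 10.346, F_crit ≈ 2.866. Reject H₀.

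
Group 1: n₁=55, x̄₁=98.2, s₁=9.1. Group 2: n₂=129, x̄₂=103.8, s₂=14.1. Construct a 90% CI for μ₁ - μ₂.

Difference = -5.6. SE = √(9.1²/55 + 14.1²/129) = 1.746. CI = (-8.47, -2.73)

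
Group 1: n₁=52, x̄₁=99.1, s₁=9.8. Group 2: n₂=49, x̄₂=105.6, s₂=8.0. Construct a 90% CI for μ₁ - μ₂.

Difference = -6.5. SE = √(9.8²/52 + 8.0²/49) = 1.776. CI = (-9.42, -3.58)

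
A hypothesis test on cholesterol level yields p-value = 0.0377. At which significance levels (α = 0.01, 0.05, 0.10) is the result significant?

p = 0.0377. Significant at: α = 0.05, 0.1.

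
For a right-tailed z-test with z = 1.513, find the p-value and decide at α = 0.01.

p = P(Z > 1.513) = 1 - Φ(1.513) ≈ 0.0651. Since p ≥ 0.01, fail to reject H₀ (not significant) at α = 0.01.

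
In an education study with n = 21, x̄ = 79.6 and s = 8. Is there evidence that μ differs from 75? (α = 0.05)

t = (x̄ - μ₀)/(s/√n) = (79.6 - 75)/(8/√21) = 2.635. df = 20, critical t = ±2.086. Reject H₀.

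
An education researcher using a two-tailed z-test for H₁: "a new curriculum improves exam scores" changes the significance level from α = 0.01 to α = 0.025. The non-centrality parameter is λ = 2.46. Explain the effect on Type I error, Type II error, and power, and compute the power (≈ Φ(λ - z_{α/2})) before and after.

Increasing α from 0.01 to 0.025:
• Type I error rate increases (α is the Type I rate by definition).
• Critical value moves from z_{α/2} = 2.576 to 2.241, so power = Φ(λ - z_{α/2}) goes from Φ(2.46 - 2.576) = 0.454 to Φ(2.46 - 2.241) = 0.587.
• Type II error rate β = 1 - power therefore decreases (0.546 → 0.413).
Appropriate when false negatives are costly — here, keeping the old curriculum when the new one would have helped students.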